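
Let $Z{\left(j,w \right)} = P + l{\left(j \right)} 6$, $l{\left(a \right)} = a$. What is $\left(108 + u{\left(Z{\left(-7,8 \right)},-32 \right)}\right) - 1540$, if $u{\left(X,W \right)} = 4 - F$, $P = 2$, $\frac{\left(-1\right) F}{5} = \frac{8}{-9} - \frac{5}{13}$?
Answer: $- \frac{167821}{117} \approx -1434.4$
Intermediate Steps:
$F = \frac{745}{117}$ ($F = - 5 \left(\frac{8}{-9} - \frac{5}{13}\right) = - 5 \left(8 \left(- \frac{1}{9}\right) - \frac{5}{13}\right) = - 5 \left(- \frac{8}{9} - \frac{5}{13}\right) = \left(-5\right) \left(- \frac{149}{117}\right) = \frac{745}{117} \approx 6.3675$)
$Z{\left(j,w \right)} = 2 + 6 j$ ($Z{\left(j,w \right)} = 2 + j 6 = 2 + 6 j$)
$u{\left(X,W \right)} = - \frac{277}{117}$ ($u{\left(X,W \right)} = 4 - \frac{745}{117} = - \frac{277}{117}$)
$\left(108 + u{\left(Z{\left(-7,8 \right)},-32 \right)}\right) - 1540 = \left(108 - \frac{277}{117}\right) - 1540 = \frac{12359}{117} - 1540 = - \frac{167821}{117}$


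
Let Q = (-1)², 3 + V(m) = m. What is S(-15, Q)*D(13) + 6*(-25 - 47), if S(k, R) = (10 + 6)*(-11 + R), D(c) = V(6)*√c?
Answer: -432 - 480*√13 ≈ -2162.7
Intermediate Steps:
V(m) = -3 + m
D(c) = 3*√c (D(c) = (-3 + 6)*√c = 3*√c)
Q = 1
S(k, R) = -176 + 16*R (S(k, R) = 16*(-11 + R) = -176 + 16*R)
S(-15, Q)*D(13) + 6*(-25 - 47) = (-176 + 16*1)*(3*√13) + 6*(-25 - 47) = (-176 + 16)*(3*√13) + 6*(-72) = -480*√13 - 432 = -432 - 480*√13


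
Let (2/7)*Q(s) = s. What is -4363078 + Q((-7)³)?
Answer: -8728557/2 ≈ -4.3643e+6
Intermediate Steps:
Q(s) = 7*s/2
-4363078 + Q((-7)³) = -4363078 + (7/2)*(-7)³ = -4363078 + (7/2)*(-343) = -4363078 - 2401/2 = -8728557/2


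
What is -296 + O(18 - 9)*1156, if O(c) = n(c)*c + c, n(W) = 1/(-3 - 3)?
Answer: 8374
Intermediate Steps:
n(W) = -⅙ (n(W) = 1/(-6) = -⅙)
O(c) = 5*c/6 (O(c) = -c/6 + c = 5*c/6)
-296 + O(18 - 9)*1156 = -296 + (5*(18 - 9)/6)*1156 = -296 + ((⅚)*9)*1156 = -296 + (15/2)*1156 = -296 + 8670 = 8374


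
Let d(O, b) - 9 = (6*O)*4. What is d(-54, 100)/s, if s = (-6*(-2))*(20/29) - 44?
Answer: 37323/1036 ≈ 36.026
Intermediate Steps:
d(O, b) = 9 + 24*O (d(O, b) = 9 + (6*O)*4 = 9 + 24*O)
s = -1036/29 (s = 12*(20*(1/29)) - 44 = 12*(20/29) - 44 = 240/29 - 44 = -1036/29 ≈ -35.724)
d(-54, 100)/s = (9 + 24*(-54))/(-1036/29) = (9 - 1296)*(-29/1036) = -1287*(-29/1036) = 37323/1036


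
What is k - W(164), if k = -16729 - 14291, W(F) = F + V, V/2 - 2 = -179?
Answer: -30830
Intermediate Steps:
V = -354 (V = 4 + 2*(-179) = 4 - 358 = -354)
W(F) = -354 + F (W(F) = F - 354 = -354 + F)
k = -31020
k - W(164) = -31020 - (-354 + 164) = -31020 - 1*(-190) = -31020 + 190 = -30830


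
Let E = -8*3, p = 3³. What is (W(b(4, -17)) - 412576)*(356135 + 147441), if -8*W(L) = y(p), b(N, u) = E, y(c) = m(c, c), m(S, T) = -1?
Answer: -207763308829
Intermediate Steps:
p = 27
y(c) = -1
E = -24
b(N, u) = -24
W(L) = ⅛ (W(L) = -⅛*(-1) = ⅛)
(W(b(4, -17)) - 412576)*(356135 + 147441) = (⅛ - 412576)*(356135 + 147441) = -3300607/8*503576 = -207763308829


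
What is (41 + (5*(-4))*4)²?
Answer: 1521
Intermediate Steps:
(41 + (5*(-4))*4)² = (41 - 20*4)² = (41 - 80)² = (-39)² = 1521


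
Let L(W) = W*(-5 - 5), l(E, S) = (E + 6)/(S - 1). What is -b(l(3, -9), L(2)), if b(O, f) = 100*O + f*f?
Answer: -310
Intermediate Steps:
l(E, S) = (6 + E)/(-1 + S)
L(W) = -10*W (L(W) = W*(-10) = -10*W)
b(O, f) = f**2 + 100*O (b(O, f) = 100*O + f**2 = f**2 + 100*O)
-b(l(3, -9), L(2)) = -((-10*2)**2 + 100*((6 + 3)/(-1 - 9))) = -((-20)**2 + 100*(9/(-10))) = -(400 + 100*(-1/10*9)) = -(400 + 100*(-9/10)) = -(400 - 90) = -1*310 = -310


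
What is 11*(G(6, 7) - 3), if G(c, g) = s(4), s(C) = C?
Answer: 11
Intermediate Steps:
G(c, g) = 4
11*(G(6, 7) - 3) = 11*(4 - 3) = 11*1 = 11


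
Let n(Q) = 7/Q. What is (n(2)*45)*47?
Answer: 14805/2 ≈ 7402.5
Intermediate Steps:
(n(2)*45)*47 = ((7/2)*45)*47 = (315/2)*47 = 14805/2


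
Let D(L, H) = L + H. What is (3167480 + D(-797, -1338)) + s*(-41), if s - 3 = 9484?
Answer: 2776378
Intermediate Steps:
s = 9487 (s = 3 + 9484 = 9487)
D(L, H) = H + L
(3167480 + D(-797, -1338)) + s*(-41) = (3167480 + (-1338 - 797)) + 9487*(-41) = (3167480 - 2135) - 388967 = 3165345 - 388967 = 2776378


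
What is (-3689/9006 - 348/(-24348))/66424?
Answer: -7223807/1213777309776 ≈ -5.9515e-6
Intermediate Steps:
(-3689/9006 - 348/(-24348))/66424 = (-3689*1/9006 - 348*(-1/24348))*(1/66424) = (-3689/9006 + 29/2029)*(1/66424) = -7223807/18273174*1/66424 = -7223807/1213777309776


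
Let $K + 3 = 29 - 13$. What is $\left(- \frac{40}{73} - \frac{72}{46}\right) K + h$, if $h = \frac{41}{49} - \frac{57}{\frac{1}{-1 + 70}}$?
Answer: $- \frac{325763080}{82271} \approx -3959.6$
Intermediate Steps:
$K = 13$ ($K = -3 + \left(29 - 13\right) = -3 + 16 = 13$)
$h = - \frac{192676}{49}$ ($h = 41 \cdot \frac{1}{49} - \frac{57}{\frac{1}{69}} = \frac{41}{49} - 57 \frac{1}{\frac{1}{69}} = \frac{41}{49} - 3933 = - \frac{192676}{49} \approx -3932.2$)
$\left(- \frac{40}{73} - \frac{72}{46}\right) K + h = \left(- \frac{40}{73} - \frac{72}{46}\right) 13 - \frac{192676}{49} = \left(\left(-40\right) \frac{1}{73} - \frac{36}{23}\right) 13 - \frac{192676}{49} = \left(- \frac{40}{73} - \frac{36}{23}\right) 13 - \frac{192676}{49} = \left(- \frac{3548}{1679}\right) 13 - \frac{192676}{49} = - \frac{46124}{1679} - \frac{192676}{49} = - \frac{325763080}{82271}$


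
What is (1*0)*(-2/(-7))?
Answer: 0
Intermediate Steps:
(1*0)*(-2/(-7)) = 0*(-2*(-1/7)) = 0*(2/7) = 0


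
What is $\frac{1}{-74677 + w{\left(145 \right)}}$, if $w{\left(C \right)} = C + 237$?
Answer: $- \frac{1}{74295} \approx -1.346 \cdot 10^{-5}$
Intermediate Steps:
$w{\left(C \right)} = 237 + C$
$\frac{1}{-74677 + w{\left(145 \right)}} = \frac{1}{-74677 + \left(237 + 145\right)} = \frac{1}{-74677 + 382} = \frac{1}{-74295} = - \frac{1}{74295}$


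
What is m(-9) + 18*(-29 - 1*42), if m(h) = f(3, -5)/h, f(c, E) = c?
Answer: -3835/3 ≈ -1278.3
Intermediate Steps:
m(h) = 3/h
m(-9) + 18*(-29 - 1*42) = 3/(-9) + 18*(-29 - 1*42) = 3*(-1/9) + 18*(-29 - 42) = -1/3 + 18*(-71) = -1/3 - 1278 = -3835/3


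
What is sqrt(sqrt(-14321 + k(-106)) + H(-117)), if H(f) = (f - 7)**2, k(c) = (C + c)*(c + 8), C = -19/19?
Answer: sqrt(15376 + I*sqrt(3835)) ≈ 124.0 + 0.2497*I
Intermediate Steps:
C = -1 (C = -19*1/19 = -1)
k(c) = (-1 + c)*(8 + c) (k(c) = (-1 + c)*(c + 8) = (-1 + c)*(8 + c))
H(f) = (-7 + f)**2
sqrt(sqrt(-14321 + k(-106)) + H(-117)) = sqrt(sqrt(-14321 + (-8 + (-106)**2 + 7*(-106))) + (-7 - 117)**2) = sqrt(sqrt(-14321 + (-8 + 11236 - 742)) + (-124)**2) = sqrt(sqrt(-14321 + 10486) + 15376) = sqrt(sqrt(-3835) + 15376) = sqrt(I*sqrt(3835) + 15376) = sqrt(15376 + I*sqrt(3835))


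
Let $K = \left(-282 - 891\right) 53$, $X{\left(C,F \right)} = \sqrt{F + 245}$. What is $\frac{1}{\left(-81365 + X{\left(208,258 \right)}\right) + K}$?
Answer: $- \frac{143534}{20602008653} - \frac{\sqrt{503}}{20602008653} \approx -6.9681 \cdot 10^{-6}$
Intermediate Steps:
$X{\left(C,F \right)} = \sqrt{245 + F}$
$K = -62169$ ($K = \left(-282 - 891\right) 53 = \left(-1173\right) 53 = -62169$)
$\frac{1}{\left(-81365 + X{\left(208,258 \right)}\right) + K} = \frac{1}{\left(-81365 + \sqrt{245 + 258}\right) - 62169} = \frac{1}{\left(-81365 + \sqrt{503}\right) - 62169} = \frac{1}{-143534 + \sqrt{503}}$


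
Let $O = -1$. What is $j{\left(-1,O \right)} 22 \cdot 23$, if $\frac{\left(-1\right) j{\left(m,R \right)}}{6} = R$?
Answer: $3036$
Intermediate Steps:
$j{\left(m,R \right)} = - 6 R$
$j{\left(-1,O \right)} 22 \cdot 23 = \left(-6\right) \left(-1\right) 22 \cdot 23 = 6 \cdot 22 \cdot 23 = 132 \cdot 23 = 3036$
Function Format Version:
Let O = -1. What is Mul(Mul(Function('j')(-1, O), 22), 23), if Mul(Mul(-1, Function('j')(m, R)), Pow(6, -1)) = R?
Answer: 3036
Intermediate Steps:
Function('j')(m, R) = Mul(-6, R)
Mul(Mul(Function('j')(-1, O), 22), 23) = Mul(Mul(Mul(-6, -1), 22), 23) = Mul(Mul(6, 22), 23) = Mul(132, 23) = 3036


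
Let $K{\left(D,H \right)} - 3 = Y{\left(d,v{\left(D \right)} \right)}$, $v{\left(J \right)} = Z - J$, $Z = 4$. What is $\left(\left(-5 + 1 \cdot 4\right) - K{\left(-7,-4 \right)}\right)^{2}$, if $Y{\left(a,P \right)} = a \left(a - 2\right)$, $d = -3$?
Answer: $361$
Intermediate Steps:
$v{\left(J \right)} = 4 - J$
$Y{\left(a,P \right)} = a \left(-2 + a\right)$
$K{\left(D,H \right)} = 18$ ($K{\left(D,H \right)} = 3 - 3 \left(-2 - 3\right) = 3 - -15 = 3 + 15 = 18$)
$\left(\left(-5 + 1 \cdot 4\right) - K{\left(-7,-4 \right)}\right)^{2} = \left(\left(-5 + 1 \cdot 4\right) - 18\right)^{2} = \left(\left(-5 + 4\right) - 18\right)^{2} = \left(-1 - 18\right)^{2} = \left(-19\right)^{2} = 361$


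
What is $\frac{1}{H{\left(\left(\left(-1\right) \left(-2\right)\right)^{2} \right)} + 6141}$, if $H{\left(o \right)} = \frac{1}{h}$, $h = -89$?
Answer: $\frac{89}{546548} \approx 0.00016284$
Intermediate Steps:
$H{\left(o \right)} = - \frac{1}{89}$ ($H{\left(o \right)} = \frac{1}{-89} = - \frac{1}{89}$)
$\frac{1}{H{\left(\left(\left(-1\right) \left(-2\right)\right)^{2} \right)} + 6141} = \frac{1}{- \frac{1}{89} + 6141} = \frac{1}{\frac{546548}{89}} = \frac{89}{546548}$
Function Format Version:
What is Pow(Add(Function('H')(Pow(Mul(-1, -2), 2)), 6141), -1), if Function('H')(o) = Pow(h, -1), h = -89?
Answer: Rational(89, 546548) ≈ 0.00016284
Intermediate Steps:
Function('H')(o) = Rational(-1, 89) (Function('H')(o) = Pow(-89, -1) = Rational(-1, 89))
Pow(Add(Function('H')(Pow(Mul(-1, -2), 2)), 6141), -1) = Pow(Add(Rational(-1, 89), 6141), -1) = Pow(Rational(546548, 89), -1) = Rational(89, 546548)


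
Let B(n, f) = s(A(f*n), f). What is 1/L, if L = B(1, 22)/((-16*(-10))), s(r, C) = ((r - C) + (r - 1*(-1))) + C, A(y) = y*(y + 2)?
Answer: 160/1057 ≈ 0.15137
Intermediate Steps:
A(y) = y*(2 + y)
s(r, C) = 1 + 2*r (s(r, C) = ((r - C) + (r + 1)) + C = ((r - C) + (1 + r)) + C = (1 - C + 2*r) + C = 1 + 2*r)
B(n, f) = 1 + 2*f*n*(2 + f*n) (B(n, f) = 1 + 2*((f*n)*(2 + f*n)) = 1 + 2*(f*n*(2 + f*n)) = 1 + 2*f*n*(2 + f*n))
L = 1057/160 (L = (1 + 2*22*1*(2 + 22*1))/((-16*(-10))) = (1 + 2*22*1*(2 + 22))/160 = (1 + 2*22*1*24)*(1/160) = (1 + 1056)*(1/160) = 1057*(1/160) = 1057/160 ≈ 6.6062)
1/L = 1/(1057/160) = 160/1057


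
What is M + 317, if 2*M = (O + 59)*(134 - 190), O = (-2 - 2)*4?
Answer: -887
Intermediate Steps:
O = -16 (O = -4*4 = -16)
M = -1204 (M = ((-16 + 59)*(134 - 190))/2 = (43*(-56))/2 = (½)*(-2408) = -1204)
M + 317 = -1204 + 317 = -887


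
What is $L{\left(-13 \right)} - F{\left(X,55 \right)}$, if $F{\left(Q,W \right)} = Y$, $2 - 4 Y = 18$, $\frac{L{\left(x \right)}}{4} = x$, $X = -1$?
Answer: $-48$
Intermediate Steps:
$L{\left(x \right)} = 4 x$
$Y = -4$ ($Y = \frac{1}{2} - \frac{9}{2} = -4$)
$F{\left(Q,W \right)} = -4$
$L{\left(-13 \right)} - F{\left(X,55 \right)} = 4 \left(-13\right) - -4 = -52 + 4 = -48$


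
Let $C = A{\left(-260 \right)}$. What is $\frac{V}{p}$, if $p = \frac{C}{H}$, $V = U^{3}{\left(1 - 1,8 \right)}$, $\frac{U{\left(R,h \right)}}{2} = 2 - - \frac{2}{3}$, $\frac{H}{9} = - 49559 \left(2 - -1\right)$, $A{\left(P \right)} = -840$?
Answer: $\frac{25374208}{105} \approx 2.4166 \cdot 10^{5}$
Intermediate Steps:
$H = -1338093$ ($H = 9 \left(- 49559 \left(2 - -1\right)\right) = 9 \left(- 49559 \left(2 + 1\right)\right) = 9 \left(\left(-49559\right) 3\right) = 9 \left(-148677\right) = -1338093$)
$C = -840$
$U{\left(R,h \right)} = \frac{16}{3}$ ($U{\left(R,h \right)} = 2 \left(2 - - \frac{2}{3}\right) = 2 \left(2 + \frac{2}{3}\right) = 2 \cdot \frac{8}{3} = \frac{16}{3}$)
$V = \frac{4096}{27}$ ($V = \left(\frac{16}{3}\right)^{3} = \frac{4096}{27} \approx 151.7$)
$p = \frac{280}{446031}$ ($p = - \frac{840}{-1338093} = \left(-840\right) \left(- \frac{1}{1338093}\right) = \frac{280}{446031} \approx 0.00062776$)
$\frac{V}{p} = \frac{4096}{27 \cdot \frac{280}{446031}} = \frac{4096}{27} \cdot \frac{446031}{280} = \frac{25374208}{105}$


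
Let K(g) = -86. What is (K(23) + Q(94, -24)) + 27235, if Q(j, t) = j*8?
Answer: 27901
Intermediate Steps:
Q(j, t) = 8*j
(K(23) + Q(94, -24)) + 27235 = (-86 + 8*94) + 27235 = (-86 + 752) + 27235 = 666 + 27235 = 27901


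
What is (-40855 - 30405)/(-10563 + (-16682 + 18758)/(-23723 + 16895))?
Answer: 2027347/300526 ≈ 6.7460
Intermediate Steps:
(-40855 - 30405)/(-10563 + (-16682 + 18758)/(-23723 + 16895)) = -71260/(-10563 + 2076/(-6828)) = -71260/(-10563 + 2076*(-1/6828)) = -71260/(-10563 - 173/569) = -71260/(-6010520/569) = -71260*(-569/6010520) = 2027347/300526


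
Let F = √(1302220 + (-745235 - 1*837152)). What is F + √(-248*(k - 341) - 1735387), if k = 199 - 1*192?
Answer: I*(√280167 + √1652555) ≈ 1814.8*I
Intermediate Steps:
k = 7 (k = 199 - 192 = 7)
F = I*√280167 (F = √(1302220 + (-745235 - 837152)) = √(1302220 - 1582387) = √(-280167) = I*√280167 ≈ 529.31*I)
F + √(-248*(k - 341) - 1735387) = I*√280167 + √(-248*(7 - 341) - 1735387) = I*√280167 + √(-248*(-334) - 1735387) = I*√280167 + √(82832 - 1735387) = I*√280167 + √(-1652555) = I*√280167 + I*√1652555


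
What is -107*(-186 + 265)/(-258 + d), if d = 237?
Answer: 8453/21 ≈ 402.52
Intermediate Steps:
-107*(-186 + 265)/(-258 + d) = -107*(-186 + 265)/(-258 + 237) = -8453/(-21) = -8453*(-1)/21 = -107*(-79/21) = 8453/21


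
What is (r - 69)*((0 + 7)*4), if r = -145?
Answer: -5992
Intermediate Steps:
(r - 69)*((0 + 7)*4) = (-145 - 69)*((0 + 7)*4) = -1498*4 = -214*28 = -5992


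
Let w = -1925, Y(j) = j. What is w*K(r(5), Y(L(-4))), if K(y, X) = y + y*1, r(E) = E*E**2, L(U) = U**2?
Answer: -481250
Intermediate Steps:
r(E) = E**3
K(y, X) = 2*y (K(y, X) = y + y = 2*y)
w*K(r(5), Y(L(-4))) = -3850*5**3 = -3850*125 = -1925*250 = -481250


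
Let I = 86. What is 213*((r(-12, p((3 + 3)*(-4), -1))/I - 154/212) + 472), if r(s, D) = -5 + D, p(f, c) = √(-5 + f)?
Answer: 228740700/2279 + 213*I*√29/86 ≈ 1.0037e+5 + 13.338*I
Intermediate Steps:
213*((r(-12, p((3 + 3)*(-4), -1))/I - 154/212) + 472) = 213*(((-5 + √(-5 + (3 + 3)*(-4)))/86 - 154/212) + 472) = 213*(((-5 + √(-5 + 6*(-4)))*(1/86) - 154*1/212) + 472) = 213*(((-5 + √(-5 - 24))*(1/86) - 77/106) + 472) = 213*(((-5 + √(-29))*(1/86) - 77/106) + 472) = 213*(((-5 + I*√29)*(1/86) - 77/106) + 472) = 213*(((-5/86 + I*√29/86) - 77/106) + 472) = 213*((-1788/2279 + I*√29/86) + 472) = 213*(1073900/2279 + I*√29/86) = 228740700/2279 + 213*I*√29/86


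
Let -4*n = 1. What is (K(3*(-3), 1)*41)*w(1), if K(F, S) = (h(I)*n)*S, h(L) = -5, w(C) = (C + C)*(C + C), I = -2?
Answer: 205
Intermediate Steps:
w(C) = 4*C² (w(C) = (2*C)*(2*C) = 4*C²)
n = -¼ (n = -¼*1 = -¼ ≈ -0.25000)
K(F, S) = 5*S/4 (K(F, S) = (-5*(-¼))*S = 5*S/4)
(K(3*(-3), 1)*41)*w(1) = (((5/4)*1)*41)*(4*1²) = ((5/4)*41)*(4*1) = (205/4)*4 = 205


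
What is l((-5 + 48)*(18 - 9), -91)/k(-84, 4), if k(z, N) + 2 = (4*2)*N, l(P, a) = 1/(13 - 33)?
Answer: -1/600 ≈ -0.0016667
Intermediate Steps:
l(P, a) = -1/20 (l(P, a) = 1/(-20) = -1/20)
k(z, N) = -2 + 8*N (k(z, N) = -2 + (4*2)*N = -2 + 8*N)
l((-5 + 48)*(18 - 9), -91)/k(-84, 4) = -1/(20*(-2 + 8*4)) = -1/(20*(-2 + 32)) = -1/20/30 = -1/20*1/30 = -1/600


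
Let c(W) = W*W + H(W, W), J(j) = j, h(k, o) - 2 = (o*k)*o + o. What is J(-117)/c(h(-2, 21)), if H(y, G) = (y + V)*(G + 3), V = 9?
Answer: -117/1465481 ≈ -7.9837e-5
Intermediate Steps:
h(k, o) = 2 + o + k*o² (h(k, o) = 2 + ((o*k)*o + o) = 2 + ((k*o)*o + o) = 2 + (k*o² + o) = 2 + (o + k*o²) = 2 + o + k*o²)
H(y, G) = (3 + G)*(9 + y) (H(y, G) = (y + 9)*(G + 3) = (9 + y)*(3 + G) = (3 + G)*(9 + y))
c(W) = 27 + 2*W² + 12*W (c(W) = W*W + (27 + 3*W + 9*W + W*W) = W² + (27 + 3*W + 9*W + W²) = W² + (27 + W² + 12*W) = 27 + 2*W² + 12*W)
J(-117)/c(h(-2, 21)) = -117/(27 + 2*(2 + 21 - 2*21²)² + 12*(2 + 21 - 2*21²)) = -117/(27 + 2*(2 + 21 - 2*441)² + 12*(2 + 21 - 2*441)) = -117/(27 + 2*(2 + 21 - 882)² + 12*(2 + 21 - 882)) = -117/(27 + 2*(-859)² + 12*(-859)) = -117/(27 + 2*737881 - 10308) = -117/(27 + 1475762 - 10308) = -117/1465481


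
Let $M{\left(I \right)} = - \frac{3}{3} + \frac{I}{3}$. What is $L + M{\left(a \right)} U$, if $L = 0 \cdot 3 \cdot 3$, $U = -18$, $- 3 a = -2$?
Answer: $14$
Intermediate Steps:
$a = \frac{2}{3}$ ($a = \left(- \frac{1}{3}\right) \left(-2\right) = \frac{2}{3} \approx 0.66667$)
$M{\left(I \right)} = -1 + \frac{I}{3}$ ($M{\left(I \right)} = \left(-3\right) \frac{1}{3} + I \frac{1}{3} = -1 + \frac{I}{3}$)
$L = 0$ ($L = 0 \cdot 3 = 0$)
$L + M{\left(a \right)} U = 0 + \left(-1 + \frac{1}{3} \cdot \frac{2}{3}\right) \left(-18\right) = 0 + \left(-1 + \frac{2}{9}\right) \left(-18\right) = 0 - -14 = 0 + 14 = 14$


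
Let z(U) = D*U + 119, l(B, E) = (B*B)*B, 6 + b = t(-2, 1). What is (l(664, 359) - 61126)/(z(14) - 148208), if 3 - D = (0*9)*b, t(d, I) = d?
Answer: -97564606/49349 ≈ -1977.0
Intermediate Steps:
b = -8 (b = -6 - 2 = -8)
D = 3 (D = 3 - 0*9*(-8) = 3 - 0*(-8) = 3 - 1*0 = 3 + 0 = 3)
l(B, E) = B³ (l(B, E) = B²*B = B³)
z(U) = 119 + 3*U (z(U) = 3*U + 119 = 119 + 3*U)
(l(664, 359) - 61126)/(z(14) - 148208) = (664³ - 61126)/((119 + 3*14) - 148208) = (292754944 - 61126)/((119 + 42) - 148208) = 292693818/(161 - 148208) = 292693818/(-148047) = 292693818*(-1/148047) = -97564606/49349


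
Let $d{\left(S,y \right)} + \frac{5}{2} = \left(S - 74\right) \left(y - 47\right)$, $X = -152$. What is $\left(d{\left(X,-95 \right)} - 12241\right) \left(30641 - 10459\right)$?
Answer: $400582427$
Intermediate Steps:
$d{\left(S,y \right)} = - \frac{5}{2} + \left(-74 + S\right) \left(-47 + y\right)$ ($d{\left(S,y \right)} = - \frac{5}{2} + \left(S - 74\right) \left(y - 47\right) = - \frac{5}{2} + \left(-74 + S\right) \left(-47 + y\right)$)
$\left(d{\left(X,-95 \right)} - 12241\right) \left(30641 - 10459\right) = \left(\left(\frac{6951}{2} - -7030 - -7144 - -14440\right) - 12241\right) \left(30641 - 10459\right) = \left(\left(\frac{6951}{2} + 7030 + 7144 + 14440\right) - 12241\right) 20182 = \left(\frac{64179}{2} - 12241\right) 20182 = \frac{39697}{2} \cdot 20182 = 400582427$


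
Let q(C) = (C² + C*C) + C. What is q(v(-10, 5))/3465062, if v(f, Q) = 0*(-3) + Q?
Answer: 55/3465062 ≈ 1.5873e-5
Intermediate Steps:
v(f, Q) = Q (v(f, Q) = 0 + Q = Q)
q(C) = C + 2*C² (q(C) = (C² + C²) + C = 2*C² + C = C + 2*C²)
q(v(-10, 5))/3465062 = (5*(1 + 2*5))/3465062 = (5*(1 + 10))*(1/3465062) = (5*11)*(1/3465062) = 55*(1/3465062) = 55/3465062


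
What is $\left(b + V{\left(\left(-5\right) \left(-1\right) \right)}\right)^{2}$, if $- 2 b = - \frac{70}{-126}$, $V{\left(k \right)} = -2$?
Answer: $\frac{1681}{324} \approx 5.1883$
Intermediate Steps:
$b = - \frac{5}{18}$ ($b = - \frac{\left(-70\right) \frac{1}{-126}}{2} = - \frac{\left(-70\right) \left(- \frac{1}{126}\right)}{2} = \left(- \frac{1}{2}\right) \frac{5}{9} = - \frac{5}{18} \approx -0.27778$)
$\left(b + V{\left(\left(-5\right) \left(-1\right) \right)}\right)^{2} = \left(- \frac{5}{18} - 2\right)^{2} = \left(- \frac{41}{18}\right)^{2} = \frac{1681}{324}$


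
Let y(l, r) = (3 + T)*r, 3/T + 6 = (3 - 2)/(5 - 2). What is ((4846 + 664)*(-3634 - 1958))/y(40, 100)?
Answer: -4365022/35 ≈ -1.2471e+5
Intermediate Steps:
T = -9/17 (T = 3/(-6 + (3 - 2)/(5 - 2)) = 3/(-6 + 1/3) = 3/(-17/3) = 3*(-3/17) = -9/17 ≈ -0.52941)
y(l, r) = 42*r/17 (y(l, r) = (3 - 9/17)*r = 42*r/17)
((4846 + 664)*(-3634 - 1958))/y(40, 100) = ((4846 + 664)*(-3634 - 1958))/(((42/17)*100)) = (5510*(-5592))/(4200/17) = -30811920*17/4200 = -4365022/35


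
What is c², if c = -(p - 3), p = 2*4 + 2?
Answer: 49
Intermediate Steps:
p = 10 (p = 8 + 2 = 10)
c = -7 (c = -(10 - 3) = -1*7 = -7)
c² = (-7)² = 49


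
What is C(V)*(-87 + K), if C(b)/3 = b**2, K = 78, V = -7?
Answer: -1323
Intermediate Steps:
C(b) = 3*b**2
C(V)*(-87 + K) = (3*(-7)**2)*(-87 + 78) = (3*49)*(-9) = 147*(-9) = -1323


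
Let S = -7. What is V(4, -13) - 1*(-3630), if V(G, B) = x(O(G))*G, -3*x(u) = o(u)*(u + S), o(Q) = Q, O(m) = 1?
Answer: 3638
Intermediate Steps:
x(u) = -u*(-7 + u)/3 (x(u) = -u*(u - 7)/3 = -u*(-7 + u)/3)
V(G, B) = 2*G (V(G, B) = ((1/3)*1*(7 - 1*1))*G = ((1/3)*1*(7 - 1))*G = ((1/3)*1*6)*G = 2*G)
V(4, -13) - 1*(-3630) = 2*4 - 1*(-3630) = 8 + 3630 = 3638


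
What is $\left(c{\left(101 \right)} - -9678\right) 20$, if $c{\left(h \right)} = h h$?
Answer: $397580$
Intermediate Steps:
$c{\left(h \right)} = h^{2}$
$\left(c{\left(101 \right)} - -9678\right) 20 = \left(101^{2} - -9678\right) 20 = \left(10201 + 9678\right) 20 = 19879 \cdot 20 = 397580$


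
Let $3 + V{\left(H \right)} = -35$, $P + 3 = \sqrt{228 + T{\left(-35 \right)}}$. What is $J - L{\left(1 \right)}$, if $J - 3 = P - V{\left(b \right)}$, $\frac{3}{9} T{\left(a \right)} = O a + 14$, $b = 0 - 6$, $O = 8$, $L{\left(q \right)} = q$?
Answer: $37 + i \sqrt{570} \approx 37.0 + 23.875 i$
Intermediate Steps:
$b = -6$
$T{\left(a \right)} = 42 + 24 a$ ($T{\left(a \right)} = 3 \left(8 a + 14\right) = 3 \left(14 + 8 a\right) = 42 + 24 a$)
$P = -3 + i \sqrt{570}$ ($P = -3 + \sqrt{228 + \left(42 + 24 \left(-35\right)\right)} = -3 + \sqrt{228 + \left(42 - 840\right)} = -3 + \sqrt{228 - 798} = -3 + \sqrt{-570} = -3 + i \sqrt{570} \approx -3.0 + 23.875 i$)
$V{\left(H \right)} = -38$ ($V{\left(H \right)} = -3 - 35 = -38$)
$J = 38 + i \sqrt{570}$ ($J = 3 - \left(-35 - i \sqrt{570}\right) = 3 + \left(\left(-3 + i \sqrt{570}\right) + 38\right) = 3 + \left(35 + i \sqrt{570}\right) = 38 + i \sqrt{570} \approx 38.0 + 23.875 i$)
$J - L{\left(1 \right)} = \left(38 + i \sqrt{570}\right) - 1 = 37 + i \sqrt{570}$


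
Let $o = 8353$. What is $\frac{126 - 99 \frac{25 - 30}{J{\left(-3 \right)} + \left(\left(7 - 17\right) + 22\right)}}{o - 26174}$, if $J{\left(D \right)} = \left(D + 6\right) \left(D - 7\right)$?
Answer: $- \frac{197}{35642} \approx -0.0055272$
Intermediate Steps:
$J{\left(D \right)} = \left(-7 + D\right) \left(6 + D\right)$ ($J{\left(D \right)} = \left(6 + D\right) \left(-7 + D\right) = \left(-7 + D\right) \left(6 + D\right)$)
$\frac{126 - 99 \frac{25 - 30}{J{\left(-3 \right)} + \left(\left(7 - 17\right) + 22\right)}}{o - 26174} = \frac{126 - 99 \frac{25 - 30}{\left(-42 + \left(-3\right)^{2} - -3\right) + \left(\left(7 - 17\right) + 22\right)}}{8353 - 26174} = \frac{126 - 99 \left(- \frac{5}{\left(-42 + 9 + 3\right) + \left(-10 + 22\right)}\right)}{-17821} = \left(126 - 99 \left(- \frac{5}{-30 + 12}\right)\right) \left(- \frac{1}{17821}\right) = \left(126 - 99 \left(- \frac{5}{-18}\right)\right) \left(- \frac{1}{17821}\right) = \left(126 - 99 \left(\left(-5\right) \left(- \frac{1}{18}\right)\right)\right) \left(- \frac{1}{17821}\right) = \left(126 - \frac{55}{2}\right) \left(- \frac{1}{17821}\right) = \frac{197}{2} \left(- \frac{1}{17821}\right) = - \frac{197}{35642}$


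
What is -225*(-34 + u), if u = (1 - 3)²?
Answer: 6750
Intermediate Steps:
u = 4 (u = (-2)² = 4)
-225*(-34 + u) = -225*(-34 + 4) = -225*(-30) = 6750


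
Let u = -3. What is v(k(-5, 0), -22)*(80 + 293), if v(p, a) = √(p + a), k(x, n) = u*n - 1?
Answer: 373*I*√23 ≈ 1788.8*I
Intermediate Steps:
k(x, n) = -1 - 3*n (k(x, n) = -3*n - 1 = -1 - 3*n)
v(p, a) = √(a + p)
v(k(-5, 0), -22)*(80 + 293) = √(-22 + (-1 - 3*0))*(80 + 293) = √(-22 + (-1 + 0))*373 = √(-22 - 1)*373 = √(-23)*373 = (I*√23)*373 = 373*I*√23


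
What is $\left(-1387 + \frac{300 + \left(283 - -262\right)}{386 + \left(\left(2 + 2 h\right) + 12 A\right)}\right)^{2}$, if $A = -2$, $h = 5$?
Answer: $\frac{268213159449}{139876} \approx 1.9175 \cdot 10^{6}$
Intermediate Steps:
$\left(-1387 + \frac{300 + \left(283 - -262\right)}{386 + \left(\left(2 + 2 h\right) + 12 A\right)}\right)^{2} = \left(-1387 + \frac{300 + \left(283 - -262\right)}{386 + \left(\left(2 + 2 \cdot 5\right) + 12 \left(-2\right)\right)}\right)^{2} = \left(-1387 + \frac{300 + \left(283 + 262\right)}{386 + \left(\left(2 + 10\right) - 24\right)}\right)^{2} = \left(-1387 + \frac{300 + 545}{386 + \left(12 - 24\right)}\right)^{2} = \left(-1387 + \frac{845}{386 - 12}\right)^{2} = \left(-1387 + \frac{845}{374}\right)^{2} = \left(- \frac{517893}{374}\right)^{2} = \frac{268213159449}{139876}$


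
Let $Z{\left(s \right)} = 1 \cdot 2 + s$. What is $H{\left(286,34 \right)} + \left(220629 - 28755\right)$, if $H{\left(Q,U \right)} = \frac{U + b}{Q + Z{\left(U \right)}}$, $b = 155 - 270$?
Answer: $\frac{61783347}{322} \approx 1.9187 \cdot 10^{5}$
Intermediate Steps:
$b = -115$
$Z{\left(s \right)} = 2 + s$
$H{\left(Q,U \right)} = \frac{-115 + U}{2 + Q + U}$ ($H{\left(Q,U \right)} = \frac{U - 115}{Q + \left(2 + U\right)} = \frac{-115 + U}{2 + Q + U}$)
$H{\left(286,34 \right)} + \left(220629 - 28755\right) = \frac{-115 + 34}{2 + 286 + 34} + \left(220629 - 28755\right) = \frac{1}{322} \left(-81\right) + \left(220629 - 28755\right) = \frac{1}{322} \left(-81\right) + 191874 = - \frac{81}{322} + 191874 = \frac{61783347}{322}$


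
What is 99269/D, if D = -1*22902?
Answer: -99269/22902 ≈ -4.3345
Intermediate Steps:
D = -22902
99269/D = 99269/(-22902) = 99269*(-1/22902) = -99269/22902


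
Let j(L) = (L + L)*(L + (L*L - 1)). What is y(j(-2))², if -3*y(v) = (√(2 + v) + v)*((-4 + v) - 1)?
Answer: 126 - 72*I*√2 ≈ 126.0 - 101.82*I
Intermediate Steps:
j(L) = 2*L*(-1 + L + L²) (j(L) = (2*L)*(L + (L² - 1)) = (2*L)*(L + (-1 + L²)) = (2*L)*(-1 + L + L²) = 2*L*(-1 + L + L²))
y(v) = -(-5 + v)*(v + √(2 + v))/3 (y(v) = -(√(2 + v) + v)*((-4 + v) - 1)/3 = -(v + √(2 + v))*(-5 + v)/3 = -(-5 + v)*(v + √(2 + v))/3)
y(j(-2))² = (-16*(-1 - 2 + (-2)²)²/3 + 5*(2*(-2)*(-1 - 2 + (-2)²))/3 + 5*√(2 + 2*(-2)*(-1 - 2 + (-2)²))/3 - 2*(-2)*(-1 - 2 + (-2)²)*√(2 + 2*(-2)*(-1 - 2 + (-2)²))/3)² = (-16*(-1 - 2 + 4)²/3 + 5*(2*(-2)*(-1 - 2 + 4))/3 + 5*√(2 + 2*(-2)*(-1 - 2 + 4))/3 - 2*(-2)*(-1 - 2 + 4)*√(2 + 2*(-2)*(-1 - 2 + 4))/3)² = (-(2*(-2)*1)²/3 + 5*(2*(-2)*1)/3 + 5*√(2 + 2*(-2)*1)/3 - 2*(-2)*1*√(2 + 2*(-2)*1)/3)² = (-⅓*(-4)² + (5/3)*(-4) + 5*√(2 - 4)/3 - ⅓*(-4)*√(2 - 4))² = (-⅓*16 - 20/3 + 5*√(-2)/3 - ⅓*(-4)*√(-2))² = (-16/3 - 20/3 + 5*(I*√2)/3 - ⅓*(-4)*I*√2)² = (-16/3 - 20/3 + 5*I*√2/3 + 4*I*√2/3)² = (-12 + 3*I*√2)²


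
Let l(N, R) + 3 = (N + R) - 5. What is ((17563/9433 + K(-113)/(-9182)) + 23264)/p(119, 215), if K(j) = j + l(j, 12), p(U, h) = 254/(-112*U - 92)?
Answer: -6760817984961480/5499976681 ≈ -1.2292e+6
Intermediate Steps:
l(N, R) = -8 + N + R (l(N, R) = -3 + ((N + R) - 5) = -3 + (-5 + N + R) = -8 + N + R)
p(U, h) = 254/(-92 - 112*U)
K(j) = 4 + 2*j (K(j) = j + (-8 + j + 12) = j + (4 + j) = 4 + 2*j)
((17563/9433 + K(-113)/(-9182)) + 23264)/p(119, 215) = ((17563/9433 + (4 + 2*(-113))/(-9182)) + 23264)/((-127/(46 + 56*119))) = ((17563*(1/9433) + (4 - 226)*(-1/9182)) + 23264)/((-127/(46 + 6664))) = ((17563/9433 - 222*(-1/9182)) + 23264)/((-127/6710)) = ((17563/9433 + 111/4591) + 23264)/((-127*1/6710)) = (81678796/43306903 + 23264)/(-127/6710) = (1007573470188/43306903)*(-6710/127) = -6760817984961480/5499976681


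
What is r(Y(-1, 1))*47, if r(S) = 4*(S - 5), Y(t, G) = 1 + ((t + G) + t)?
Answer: -940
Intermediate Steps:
Y(t, G) = 1 + G + 2*t (Y(t, G) = 1 + ((G + t) + t) = 1 + (G + 2*t) = 1 + G + 2*t)
r(S) = -20 + 4*S (r(S) = 4*(-5 + S) = -20 + 4*S)
r(Y(-1, 1))*47 = (-20 + 4*(1 + 1 + 2*(-1)))*47 = (-20 + 4*(1 + 1 - 2))*47 = (-20 + 4*0)*47 = (-20 + 0)*47 = -20*47 = -940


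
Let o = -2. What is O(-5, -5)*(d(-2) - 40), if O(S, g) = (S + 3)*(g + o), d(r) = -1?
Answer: -574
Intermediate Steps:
O(S, g) = (-2 + g)*(3 + S) (O(S, g) = (S + 3)*(g - 2) = (3 + S)*(-2 + g) = (-2 + g)*(3 + S))
O(-5, -5)*(d(-2) - 40) = (-6 - 2*(-5) + 3*(-5) - 5*(-5))*(-1 - 40) = (-6 + 10 - 15 + 25)*(-41) = 14*(-41) = -574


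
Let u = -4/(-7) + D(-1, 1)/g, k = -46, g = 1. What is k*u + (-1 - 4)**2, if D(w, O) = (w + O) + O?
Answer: -331/7 ≈ -47.286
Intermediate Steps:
D(w, O) = w + 2*O (D(w, O) = (O + w) + O = w + 2*O)
u = 11/7 (u = -4/(-7) + (-1 + 2*1)/1 = -4*(-1/7) + (-1 + 2)*1 = 4/7 + 1*1 = 4/7 + 1 = 11/7 ≈ 1.5714)
k*u + (-1 - 4)**2 = -46*11/7 + (-1 - 4)**2 = -506/7 + (-5)**2 = -506/7 + 25 = -331/7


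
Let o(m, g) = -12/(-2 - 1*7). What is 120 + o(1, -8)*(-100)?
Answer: -40/3 ≈ -13.333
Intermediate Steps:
o(m, g) = 4/3 (o(m, g) = -12/(-2 - 7) = -12/(-9) = -12*(-⅑) = 4/3)
120 + o(1, -8)*(-100) = 120 + (4/3)*(-100) = 120 - 400/3 = -40/3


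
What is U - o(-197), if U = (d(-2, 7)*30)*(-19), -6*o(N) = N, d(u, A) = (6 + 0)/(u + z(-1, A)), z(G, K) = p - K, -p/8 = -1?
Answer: 20323/6 ≈ 3387.2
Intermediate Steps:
p = 8 (p = -8*(-1) = 8)
z(G, K) = 8 - K
d(u, A) = 6/(8 + u - A) (d(u, A) = (6 + 0)/(u + (8 - A)) = 6/(8 + u - A))
o(N) = -N/6
U = 3420 (U = ((6/(8 - 2 - 1*7))*30)*(-19) = ((6/(8 - 2 - 7))*30)*(-19) = ((6/(-1))*30)*(-19) = ((6*(-1))*30)*(-19) = -6*30*(-19) = -180*(-19) = 3420)
U - o(-197) = 3420 - (-1)*(-197)/6 = 3420 - 1*197/6 = 3420 - 197/6 = 20323/6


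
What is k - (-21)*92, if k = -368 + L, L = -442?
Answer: 1122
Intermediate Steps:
k = -810 (k = -368 - 442 = -810)
k - (-21)*92 = -810 - (-21)*92 = -810 - 1*(-1932) = -810 + 1932 = 1122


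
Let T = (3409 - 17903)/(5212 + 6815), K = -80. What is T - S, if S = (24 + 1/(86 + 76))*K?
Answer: 623248702/324729 ≈ 1919.3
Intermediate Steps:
S = -155560/81 (S = (24 + 1/(86 + 76))*(-80) = (24 + 1/162)*(-80) = (3889/162)*(-80) = -155560/81 ≈ -1920.5)
T = -14494/12027 ≈ -1.2051
T - S = -14494/12027 - 1*(-155560/81) = -14494/12027 + 155560/81 = 623248702/324729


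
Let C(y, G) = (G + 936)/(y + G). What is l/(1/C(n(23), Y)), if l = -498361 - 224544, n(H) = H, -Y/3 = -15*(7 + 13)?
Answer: -1327253580/923 ≈ -1.4380e+6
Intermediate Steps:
Y = 900 (Y = -(-45)*(7 + 13) = -(-45)*20 = -3*(-300) = 900)
C(y, G) = (936 + G)/(G + y)
l = -722905
l/(1/C(n(23), Y)) = -722905*(936 + 900)/(900 + 23) = -722905*1836/923 = -1327253580/923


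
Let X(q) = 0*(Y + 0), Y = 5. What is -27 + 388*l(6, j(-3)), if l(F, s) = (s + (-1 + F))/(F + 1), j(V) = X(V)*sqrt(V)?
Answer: 1751/7 ≈ 250.14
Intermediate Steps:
X(q) = 0 (X(q) = 0*(5 + 0) = 0*5 = 0)
j(V) = 0 (j(V) = 0*sqrt(V) = 0)
l(F, s) = (-1 + F + s)/(1 + F)
-27 + 388*l(6, j(-3)) = -27 + 388*((-1 + 6 + 0)/(1 + 6)) = -27 + 388*(5/7) = -27 + 1940/7 = 1751/7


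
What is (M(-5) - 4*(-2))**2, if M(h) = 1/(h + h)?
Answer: 6241/100 ≈ 62.410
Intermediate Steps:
M(h) = 1/(2*h)
(M(-5) - 4*(-2))**2 = ((1/2)/(-5) - 4*(-2))**2 = ((1/2)*(-1/5) + 8)**2 = (-1/10 + 8)**2 = (79/10)**2 = 6241/100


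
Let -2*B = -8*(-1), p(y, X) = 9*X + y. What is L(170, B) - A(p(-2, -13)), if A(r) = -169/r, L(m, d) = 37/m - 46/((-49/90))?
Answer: 693783/8330 ≈ 83.287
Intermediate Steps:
p(y, X) = y + 9*X
B = -4 (B = -(-4)*(-1) = -½*8 = -4)
L(m, d) = 4140/49 + 37/m (L(m, d) = 37/m - 46/((-49*1/90)) = 37/m - 46/(-49/90) = 37/m - 46*(-90/49) = 37/m + 4140/49 = 4140/49 + 37/m)
L(170, B) - A(p(-2, -13)) = (4140/49 + 37/170) - (-169)/(-2 + 9*(-13)) = (4140/49 + 37*(1/170)) - (-169)/(-2 - 117) = (4140/49 + 37/170) - (-169)/(-119) = 705613/8330 - (-169)*(-1)/119 = 705613/8330 - 1*169/119 = 705613/8330 - 169/119 = 693783/8330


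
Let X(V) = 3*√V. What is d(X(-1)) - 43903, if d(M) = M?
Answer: -43903 + 3*I ≈ -43903.0 + 3.0*I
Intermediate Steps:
d(X(-1)) - 43903 = 3*√(-1) - 43903 = 3*I - 43903 = -43903 + 3*I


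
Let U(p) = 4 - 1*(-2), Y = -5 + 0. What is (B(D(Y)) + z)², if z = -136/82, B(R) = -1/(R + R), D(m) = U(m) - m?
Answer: 2362369/813604 ≈ 2.9036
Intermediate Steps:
Y = -5
U(p) = 6 (U(p) = 4 + 2 = 6)
D(m) = 6 - m
B(R) = -1/(2*R)
z = -68/41 (z = -136*1/82 = -68/41 ≈ -1.6585)
(B(D(Y)) + z)² = (-1/(2*(6 - 1*(-5))) - 68/41)² = (-1/(2*(6 + 5)) - 68/41)² = (-½/11 - 68/41)² = (-½*1/11 - 68/41)² = (-1/22 - 68/41)² = (-1537/902)² = 2362369/813604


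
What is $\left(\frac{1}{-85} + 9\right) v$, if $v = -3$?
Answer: $- \frac{2292}{85} \approx -26.965$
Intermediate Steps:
$\left(\frac{1}{-85} + 9\right) v = \left(\frac{1}{-85} + 9\right) \left(-3\right) = \left(- \frac{1}{85} + 9\right) \left(-3\right) = \frac{764}{85} \left(-3\right) = - \frac{2292}{85}$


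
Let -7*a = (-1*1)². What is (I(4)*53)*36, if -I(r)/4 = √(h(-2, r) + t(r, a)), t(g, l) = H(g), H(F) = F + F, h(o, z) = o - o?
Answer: -15264*√2 ≈ -21587.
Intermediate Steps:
h(o, z) = 0
a = -⅐ (a = -(-1*1)²/7 = -⅐*(-1)² = -⅐*1 = -⅐ ≈ -0.14286)
H(F) = 2*F
t(g, l) = 2*g
I(r) = -4*√2*√r (I(r) = -4*√(0 + 2*r) = -4*√2*√r)
(I(4)*53)*36 = (-4*√2*√4*53)*36 = (-4*√2*2*53)*36 = (-8*√2*53)*36 = -424*√2*36 = -15264*√2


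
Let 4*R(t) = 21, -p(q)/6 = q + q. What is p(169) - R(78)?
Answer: -8133/4 ≈ -2033.3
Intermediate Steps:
p(q) = -12*q (p(q) = -6*(q + q) = -12*q)
R(t) = 21/4 (R(t) = (¼)*21 = 21/4)
p(169) - R(78) = -12*169 - 1*21/4 = -2028 - 21/4 = -8133/4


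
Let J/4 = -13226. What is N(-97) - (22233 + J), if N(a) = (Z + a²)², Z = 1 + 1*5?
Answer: 88672896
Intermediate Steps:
J = -52904 (J = 4*(-13226) = -52904)
Z = 6 (Z = 1 + 5 = 6)
N(a) = (6 + a²)²
N(-97) - (22233 + J) = (6 + (-97)²)² - (22233 - 52904) = (6 + 9409)² - 1*(-30671) = 9415² + 30671 = 88642225 + 30671 = 88672896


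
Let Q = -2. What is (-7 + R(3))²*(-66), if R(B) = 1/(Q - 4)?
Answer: -20339/6 ≈ -3389.8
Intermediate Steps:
R(B) = -⅙ (R(B) = 1/(-2 - 4) = 1/(-6) = -⅙)
(-7 + R(3))²*(-66) = (-7 - ⅙)²*(-66) = (-43/6)²*(-66) = (1849/36)*(-66) = -20339/6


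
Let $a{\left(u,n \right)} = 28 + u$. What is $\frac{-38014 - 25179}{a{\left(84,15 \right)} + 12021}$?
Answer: $- \frac{63193}{12133} \approx -5.2084$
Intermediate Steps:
$\frac{-38014 - 25179}{a{\left(84,15 \right)} + 12021} = \frac{-38014 - 25179}{\left(28 + 84\right) + 12021} = - \frac{63193}{112 + 12021} = - \frac{63193}{12133}$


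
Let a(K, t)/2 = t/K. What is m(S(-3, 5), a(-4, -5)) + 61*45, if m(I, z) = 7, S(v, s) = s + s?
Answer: 2752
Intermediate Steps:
a(K, t) = 2*t/K (a(K, t) = 2*(t/K) = 2*t/K)
S(v, s) = 2*s
m(S(-3, 5), a(-4, -5)) + 61*45 = 7 + 61*45 = 7 + 2745 = 2752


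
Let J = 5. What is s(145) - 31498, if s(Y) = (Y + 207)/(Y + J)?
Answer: -2362174/75 ≈ -31496.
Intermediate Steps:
s(Y) = (207 + Y)/(5 + Y) (s(Y) = (Y + 207)/(Y + 5) = (207 + Y)/(5 + Y))
s(145) - 31498 = (207 + 145)/(5 + 145) - 31498 = 352/150 - 31498 = (1/150)*352 - 31498 = 176/75 - 31498 = -2362174/75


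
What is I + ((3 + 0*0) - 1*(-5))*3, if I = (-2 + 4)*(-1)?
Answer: 22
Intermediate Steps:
I = -2 (I = 2*(-1) = -2)
I + ((3 + 0*0) - 1*(-5))*3 = -2 + ((3 + 0*0) - 1*(-5))*3 = -2 + ((3 + 0) + 5)*3 = -2 + (3 + 5)*3 = -2 + 8*3 = -2 + 24 = 22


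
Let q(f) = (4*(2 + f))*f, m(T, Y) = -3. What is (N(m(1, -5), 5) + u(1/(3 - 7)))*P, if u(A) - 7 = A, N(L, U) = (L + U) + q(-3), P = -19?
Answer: -1577/4 ≈ -394.25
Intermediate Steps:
q(f) = f*(8 + 4*f) (q(f) = (8 + 4*f)*f = f*(8 + 4*f))
N(L, U) = 12 + L + U (N(L, U) = (L + U) + 4*(-3)*(2 - 3) = (L + U) + 4*(-3)*(-1) = (L + U) + 12 = 12 + L + U)
u(A) = 7 + A
(N(m(1, -5), 5) + u(1/(3 - 7)))*P = ((12 - 3 + 5) + (7 + 1/(3 - 7)))*(-19) = (14 + (7 + 1/(-4)))*(-19) = (14 + (7 - ¼))*(-19) = (14 + 27/4)*(-19) = (83/4)*(-19) = -1577/4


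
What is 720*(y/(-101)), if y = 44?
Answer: -31680/101 ≈ -313.66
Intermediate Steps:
720*(y/(-101)) = 720*(44/(-101)) = 720*(44*(-1/101)) = 720*(-44/101) = -31680/101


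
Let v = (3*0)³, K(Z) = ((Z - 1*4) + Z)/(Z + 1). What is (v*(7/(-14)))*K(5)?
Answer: 0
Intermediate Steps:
K(Z) = (-4 + 2*Z)/(1 + Z) (K(Z) = ((Z - 4) + Z)/(1 + Z) = ((-4 + Z) + Z)/(1 + Z) = (-4 + 2*Z)/(1 + Z))
v = 0 (v = 0³ = 0)
(v*(7/(-14)))*K(5) = (0*(7/(-14)))*(2*(-2 + 5)/(1 + 5)) = (0*(7*(-1/14)))*(2*3/6) = (0*(-½))*(2*(⅙)*3) = 0*1 = 0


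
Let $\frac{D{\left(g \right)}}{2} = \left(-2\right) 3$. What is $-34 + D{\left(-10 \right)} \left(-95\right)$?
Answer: $1106$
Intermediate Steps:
$D{\left(g \right)} = -12$ ($D{\left(g \right)} = 2 \left(\left(-2\right) 3\right) = 2 \left(-6\right) = -12$)
$-34 + D{\left(-10 \right)} \left(-95\right) = -34 - -1140 = -34 + 1140 = 1106$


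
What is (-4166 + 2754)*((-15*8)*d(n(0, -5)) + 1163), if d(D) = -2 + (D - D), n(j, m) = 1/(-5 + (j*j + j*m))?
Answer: -1981036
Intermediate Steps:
n(j, m) = 1/(-5 + j² + j*m) (n(j, m) = 1/(-5 + (j² + j*m)) = 1/(-5 + j² + j*m))
d(D) = -2 (d(D) = -2 + 0 = -2)
(-4166 + 2754)*((-15*8)*d(n(0, -5)) + 1163) = (-4166 + 2754)*(-15*8*(-2) + 1163) = -1412*(-120*(-2) + 1163) = -1412*(240 + 1163) = -1412*1403 = -1981036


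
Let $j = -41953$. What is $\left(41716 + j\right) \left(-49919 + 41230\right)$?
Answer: $2059293$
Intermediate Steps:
$\left(41716 + j\right) \left(-49919 + 41230\right) = \left(41716 - 41953\right) \left(-49919 + 41230\right) = \left(-237\right) \left(-8689\right) = 2059293$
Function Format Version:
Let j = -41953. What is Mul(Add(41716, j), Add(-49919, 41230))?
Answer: 2059293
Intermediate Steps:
Mul(Add(41716, j), Add(-49919, 41230)) = Mul(Add(41716, -41953), Add(-49919, 41230)) = Mul(-237, -8689) = 2059293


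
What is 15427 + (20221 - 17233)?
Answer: 18415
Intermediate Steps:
15427 + (20221 - 17233) = 15427 + 2988 = 18415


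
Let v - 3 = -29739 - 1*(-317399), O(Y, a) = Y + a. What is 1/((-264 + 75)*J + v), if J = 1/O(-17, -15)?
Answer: 32/9205405 ≈ 3.4762e-6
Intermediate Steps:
v = 287663 (v = 3 + (-29739 - 1*(-317399)) = 3 + (-29739 + 317399) = 3 + 287660 = 287663)
J = -1/32 (J = 1/(-17 - 15) = 1/(-32) = -1/32 ≈ -0.031250)
1/((-264 + 75)*J + v) = 1/((-264 + 75)*(-1/32) + 287663) = 1/(-189*(-1/32) + 287663) = 1/(189/32 + 287663) = 1/(9205405/32) = 32/9205405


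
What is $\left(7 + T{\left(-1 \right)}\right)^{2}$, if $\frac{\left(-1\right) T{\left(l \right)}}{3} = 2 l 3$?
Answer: $625$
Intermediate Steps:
$T{\left(l \right)} = - 18 l$ ($T{\left(l \right)} = - 3 \cdot 2 l 3 = - 3 \cdot 6 l = - 18 l$)
$\left(7 + T{\left(-1 \right)}\right)^{2} = \left(7 - -18\right)^{2} = \left(7 + 18\right)^{2} = 25^{2} = 625$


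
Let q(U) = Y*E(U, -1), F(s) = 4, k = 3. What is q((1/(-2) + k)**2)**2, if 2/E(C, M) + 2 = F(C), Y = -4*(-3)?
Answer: 144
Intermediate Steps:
Y = 12
E(C, M) = 1 (E(C, M) = 2/(-2 + 4) = 2/2 = 2*(1/2) = 1)
q(U) = 12 (q(U) = 12*1 = 12)
q((1/(-2) + k)**2)**2 = 12**2 = 144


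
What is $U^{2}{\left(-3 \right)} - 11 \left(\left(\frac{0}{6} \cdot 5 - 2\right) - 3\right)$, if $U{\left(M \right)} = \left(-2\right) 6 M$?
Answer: $1351$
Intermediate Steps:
$U{\left(M \right)} = - 12 M$
$U^{2}{\left(-3 \right)} - 11 \left(\left(\frac{0}{6} \cdot 5 - 2\right) - 3\right) = \left(\left(-12\right) \left(-3\right)\right)^{2} - 11 \left(\left(\frac{0}{6} \cdot 5 - 2\right) - 3\right) = 36^{2} - 11 \left(\left(0 \cdot \frac{1}{6} \cdot 5 - 2\right) - 3\right) = 1296 - 11 \left(\left(0 \cdot 5 - 2\right) - 3\right) = 1296 - 11 \left(\left(0 - 2\right) - 3\right) = 1296 - 11 \left(-2 - 3\right) = 1296 - -55 = 1296 + 55 = 1351$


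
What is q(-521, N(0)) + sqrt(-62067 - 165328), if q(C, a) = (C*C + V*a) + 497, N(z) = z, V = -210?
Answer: 271938 + I*sqrt(227395) ≈ 2.7194e+5 + 476.86*I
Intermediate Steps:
q(C, a) = 497 + C**2 - 210*a (q(C, a) = (C*C - 210*a) + 497 = (C**2 - 210*a) + 497 = 497 + C**2 - 210*a)
q(-521, N(0)) + sqrt(-62067 - 165328) = (497 + (-521)**2 - 210*0) + sqrt(-62067 - 165328) = (497 + 271441 + 0) + sqrt(-227395) = 271938 + I*sqrt(227395)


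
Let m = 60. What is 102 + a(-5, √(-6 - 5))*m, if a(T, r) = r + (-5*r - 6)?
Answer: -258 - 240*I*√11 ≈ -258.0 - 795.99*I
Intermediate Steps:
a(T, r) = -6 - 4*r (a(T, r) = r + (-6 - 5*r) = -6 - 4*r)
102 + a(-5, √(-6 - 5))*m = 102 + (-6 - 4*√(-6 - 5))*60 = 102 + (-6 - 4*I*√11)*60 = 102 + (-360 - 240*I*√11) = -258 - 240*I*√11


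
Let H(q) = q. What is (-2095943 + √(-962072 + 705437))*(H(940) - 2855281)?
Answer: 5982536038563 - 8563023*I*√28515 ≈ 5.9825e+12 - 1.446e+9*I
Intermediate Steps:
(-2095943 + √(-962072 + 705437))*(H(940) - 2855281) = (-2095943 + √(-962072 + 705437))*(940 - 2855281) = (-2095943 + √(-256635))*(-2854341) = (-2095943 + 3*I*√28515)*(-2854341) = 5982536038563 - 8563023*I*√28515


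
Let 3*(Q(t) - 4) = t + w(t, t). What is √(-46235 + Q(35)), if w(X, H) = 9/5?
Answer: I*√10399215/15 ≈ 214.99*I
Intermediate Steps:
w(X, H) = 9/5 (w(X, H) = 9*(⅕) = 9/5)
Q(t) = 23/5 + t/3 (Q(t) = 4 + (t + 9/5)/3 = 4 + (9/5 + t)/3 = 4 + (⅗ + t/3) = 23/5 + t/3)
√(-46235 + Q(35)) = √(-46235 + (23/5 + (⅓)*35)) = √(-46235 + (23/5 + 35/3)) = √(-46235 + 244/15) = √(-693281/15) = I*√10399215/15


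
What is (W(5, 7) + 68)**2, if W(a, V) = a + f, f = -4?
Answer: 4761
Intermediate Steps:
W(a, V) = -4 + a (W(a, V) = a - 4 = -4 + a)
(W(5, 7) + 68)**2 = ((-4 + 5) + 68)**2 = (1 + 68)**2 = 69**2 = 4761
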